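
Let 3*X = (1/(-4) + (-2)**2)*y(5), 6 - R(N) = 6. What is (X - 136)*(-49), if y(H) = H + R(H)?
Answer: 25431/4 ≈ 6357.8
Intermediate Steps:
R(N) = 0 (R(N) = 6 - 1*6 = 6 - 6 = 0)
y(H) = H (y(H) = H + 0 = H)
X = 25/4 (X = ((1/(-4) + (-2)**2)*5)/3 = ((-1/4 + 4)*5)/3 = ((15/4)*5)/3 = (1/3)*(75/4) = 25/4 ≈ 6.2500)
(X - 136)*(-49) = (25/4 - 136)*(-49) = -519/4*(-49) = 25431/4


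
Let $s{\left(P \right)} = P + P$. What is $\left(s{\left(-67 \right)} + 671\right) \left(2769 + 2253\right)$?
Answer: $2696814$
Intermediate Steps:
$s{\left(P \right)} = 2 P$
$\left(s{\left(-67 \right)} + 671\right) \left(2769 + 2253\right) = \left(2 \left(-67\right) + 671\right) \left(2769 + 2253\right) = \left(-134 + 671\right) 5022 = 537 \cdot 5022 = 2696814$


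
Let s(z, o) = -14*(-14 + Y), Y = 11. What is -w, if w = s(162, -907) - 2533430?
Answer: 2533388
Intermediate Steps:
s(z, o) = 42 (s(z, o) = -14*(-14 + 11) = -14*(-3) = 42)
w = -2533388 (w = 42 - 2533430 = -2533388)
-w = -1*(-2533388) = 2533388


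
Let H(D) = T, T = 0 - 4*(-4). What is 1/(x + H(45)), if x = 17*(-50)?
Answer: -1/834 ≈ -0.0011990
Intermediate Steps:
T = 16 (T = 0 + 16 = 16)
H(D) = 16
x = -850
1/(x + H(45)) = 1/(-850 + 16) = 1/(-834) = -1/834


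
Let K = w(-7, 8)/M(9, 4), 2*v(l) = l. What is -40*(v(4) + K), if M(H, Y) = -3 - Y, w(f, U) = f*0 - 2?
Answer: -640/7 ≈ -91.429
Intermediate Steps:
w(f, U) = -2 (w(f, U) = 0 - 2 = -2)
v(l) = l/2
K = 2/7 (K = -2/(-3 - 1*4) = -2/(-3 - 4) = -2/(-7) = -2*(-1/7) = 2/7 ≈ 0.28571)
-40*(v(4) + K) = -40*((1/2)*4 + 2/7) = -40*(2 + 2/7) = -40*16/7 = -640/7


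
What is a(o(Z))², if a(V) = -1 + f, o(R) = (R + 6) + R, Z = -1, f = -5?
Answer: 36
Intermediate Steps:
o(R) = 6 + 2*R (o(R) = (6 + R) + R = 6 + 2*R)
a(V) = -6 (a(V) = -1 - 5 = -6)
a(o(Z))² = (-6)² = 36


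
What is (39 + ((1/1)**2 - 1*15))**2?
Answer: 625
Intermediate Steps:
(39 + ((1/1)**2 - 1*15))**2 = (39 + (1**2 - 15))**2 = (39 + (1 - 15))**2 = (39 - 14)**2 = 25**2 = 625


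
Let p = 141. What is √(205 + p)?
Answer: √346 ≈ 18.601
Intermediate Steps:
√(205 + p) = √(205 + 141) = √346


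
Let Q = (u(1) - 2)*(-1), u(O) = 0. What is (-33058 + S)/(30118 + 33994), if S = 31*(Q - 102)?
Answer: -18079/32056 ≈ -0.56398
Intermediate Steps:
Q = 2 (Q = (0 - 2)*(-1) = -2*(-1) = 2)
S = -3100 (S = 31*(2 - 102) = 31*(-100) = -3100)
(-33058 + S)/(30118 + 33994) = (-33058 - 3100)/(30118 + 33994) = -36158/64112 = -36158*1/64112 = -18079/32056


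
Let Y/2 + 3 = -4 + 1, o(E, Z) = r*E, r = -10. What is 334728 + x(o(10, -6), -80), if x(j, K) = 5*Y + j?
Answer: 334568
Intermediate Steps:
o(E, Z) = -10*E
Y = -12 (Y = -6 + 2*(-4 + 1) = -6 + 2*(-3) = -6 - 6 = -12)
x(j, K) = -60 + j (x(j, K) = 5*(-12) + j = -60 + j)
334728 + x(o(10, -6), -80) = 334728 + (-60 - 10*10) = 334728 + (-60 - 100) = 334728 - 160 = 334568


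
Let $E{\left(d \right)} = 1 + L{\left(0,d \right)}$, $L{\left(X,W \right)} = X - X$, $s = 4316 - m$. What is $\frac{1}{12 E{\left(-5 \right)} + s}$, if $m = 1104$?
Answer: $\frac{1}{3224} \approx 0.00031017$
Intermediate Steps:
$s = 3212$ ($s = 4316 - 1104 = 3212$)
$L{\left(X,W \right)} = 0$
$E{\left(d \right)} = 1$ ($E{\left(d \right)} = 1 + 0 = 1$)
$\frac{1}{12 E{\left(-5 \right)} + s} = \frac{1}{12 \cdot 1 + 3212} = \frac{1}{12 + 3212} = \frac{1}{3224}$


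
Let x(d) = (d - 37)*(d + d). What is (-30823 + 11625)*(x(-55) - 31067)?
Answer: 402140506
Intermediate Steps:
x(d) = 2*d*(-37 + d) (x(d) = (-37 + d)*(2*d) = 2*d*(-37 + d))
(-30823 + 11625)*(x(-55) - 31067) = (-30823 + 11625)*(2*(-55)*(-37 - 55) - 31067) = -19198*(2*(-55)*(-92) - 31067) = -19198*(10120 - 31067) = -19198*(-20947) = 402140506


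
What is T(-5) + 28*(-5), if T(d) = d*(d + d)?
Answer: -90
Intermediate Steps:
T(d) = 2*d**2 (T(d) = d*(2*d) = 2*d**2)
T(-5) + 28*(-5) = 2*(-5)**2 + 28*(-5) = 2*25 - 140 = 50 - 140 = -90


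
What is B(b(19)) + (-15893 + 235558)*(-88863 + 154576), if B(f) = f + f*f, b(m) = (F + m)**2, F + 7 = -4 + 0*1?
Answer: 14434850305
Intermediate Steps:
F = -11 (F = -7 + (-4 + 0*1) = -7 + (-4 + 0) = -7 - 4 = -11)
b(m) = (-11 + m)**2
B(f) = f + f**2
B(b(19)) + (-15893 + 235558)*(-88863 + 154576) = (-11 + 19)**2*(1 + (-11 + 19)**2) + (-15893 + 235558)*(-88863 + 154576) = 8**2*(1 + 8**2) + 219665*65713 = 64*(1 + 64) + 14434846145 = 64*65 + 14434846145 = 4160 + 14434846145 = 14434850305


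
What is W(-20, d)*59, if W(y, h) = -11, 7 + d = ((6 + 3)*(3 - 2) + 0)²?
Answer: -649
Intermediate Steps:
d = 74 (d = -7 + ((6 + 3)*(3 - 2) + 0)² = -7 + (9*1 + 0)² = -7 + (9 + 0)² = -7 + 9² = -7 + 81 = 74)
W(-20, d)*59 = -11*59 = -649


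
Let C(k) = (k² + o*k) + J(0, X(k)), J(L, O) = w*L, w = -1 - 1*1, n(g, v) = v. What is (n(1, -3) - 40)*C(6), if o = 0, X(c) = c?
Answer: -1548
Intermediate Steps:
w = -2 (w = -1 - 1 = -2)
J(L, O) = -2*L
C(k) = k² (C(k) = (k² + 0*k) - 2*0 = (k² + 0) + 0 = k² + 0 = k²)
(n(1, -3) - 40)*C(6) = (-3 - 40)*6² = -43*36 = -1548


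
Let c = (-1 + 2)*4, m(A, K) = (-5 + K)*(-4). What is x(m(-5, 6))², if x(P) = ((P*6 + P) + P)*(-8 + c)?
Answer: 16384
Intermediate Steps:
m(A, K) = 20 - 4*K
c = 4 (c = 1*4 = 4)
x(P) = -32*P (x(P) = ((P*6 + P) + P)*(-8 + 4) = ((6*P + P) + P)*(-4) = (7*P + P)*(-4) = (8*P)*(-4) = -32*P)
x(m(-5, 6))² = (-32*(20 - 4*6))² = (-32*(20 - 24))² = (-32*(-4))² = 128² = 16384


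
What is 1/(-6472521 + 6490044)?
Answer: 1/17523 ≈ 5.7068e-5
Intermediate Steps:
1/(-6472521 + 6490044) = 1/17523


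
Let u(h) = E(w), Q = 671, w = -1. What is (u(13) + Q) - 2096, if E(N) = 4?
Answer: -1421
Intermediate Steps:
u(h) = 4
(u(13) + Q) - 2096 = (4 + 671) - 2096 = 675 - 2096 = -1421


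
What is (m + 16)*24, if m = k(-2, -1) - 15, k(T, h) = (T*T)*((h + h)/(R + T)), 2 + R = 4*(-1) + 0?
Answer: 48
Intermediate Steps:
R = -6 (R = -2 + (4*(-1) + 0) = -2 + (-4 + 0) = -2 - 4 = -6)
k(T, h) = 2*h*T²/(-6 + T) (k(T, h) = (T*T)*((h + h)/(-6 + T)) = T²*((2*h)/(-6 + T)) = T²*(2*h/(-6 + T)) = 2*h*T²/(-6 + T))
m = -14 (m = 2*(-1)*(-2)²/(-6 - 2) - 15 = 2*(-1)*4/(-8) - 15 = 2*(-1)*4*(-⅛) - 15 = 1 - 15 = -14)
(m + 16)*24 = (-14 + 16)*24 = 2*24 = 48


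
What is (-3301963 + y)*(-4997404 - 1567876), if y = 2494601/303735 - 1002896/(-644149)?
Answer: 848272411023548245426816/39130119303 ≈ 2.1678e+13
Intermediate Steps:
y = 1911509356109/195650596515 (y = 2494601*(1/303735) - 1002896*(-1/644149) = 2494601/303735 + 1002896/644149 = 1911509356109/195650596515 ≈ 9.7700)
(-3301963 + y)*(-4997404 - 1567876) = (-3301963 + 1911509356109/195650596515)*(-4997404 - 1567876) = -646029119111102836/195650596515*(-6565280) = 848272411023548245426816/39130119303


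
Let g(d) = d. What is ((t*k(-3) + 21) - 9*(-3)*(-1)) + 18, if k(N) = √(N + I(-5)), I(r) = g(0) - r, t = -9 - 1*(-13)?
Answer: 12 + 4*√2 ≈ 17.657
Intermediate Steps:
t = 4 (t = -9 + 13 = 4)
I(r) = -r (I(r) = 0 - r = -r)
k(N) = √(5 + N) (k(N) = √(N - 1*(-5)) = √(N + 5) = √(5 + N))
((t*k(-3) + 21) - 9*(-3)*(-1)) + 18 = ((4*√(5 - 3) + 21) - 9*(-3)*(-1)) + 18 = ((4*√2 + 21) + 27*(-1)) + 18 = ((21 + 4*√2) - 27) + 18 = (-6 + 4*√2) + 18 = 12 + 4*√2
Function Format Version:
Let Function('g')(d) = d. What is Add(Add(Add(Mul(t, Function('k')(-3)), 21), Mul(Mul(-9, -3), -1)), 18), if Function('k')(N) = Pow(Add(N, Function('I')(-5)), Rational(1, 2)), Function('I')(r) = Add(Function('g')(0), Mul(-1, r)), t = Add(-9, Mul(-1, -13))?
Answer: Add(12, Mul(4, Pow(2, Rational(1, 2)))) ≈ 17.657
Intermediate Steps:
t = 4 (t = Add(-9, 13) = 4)
Function('I')(r) = Mul(-1, r) (Function('I')(r) = Add(0, Mul(-1, r)) = Mul(-1, r))
Function('k')(N) = Pow(Add(5, N), Rational(1, 2)) (Function('k')(N) = Pow(Add(N, Mul(-1, -5)), Rational(1, 2)) = Pow(Add(N, 5), Rational(1, 2)) = Pow(Add(5, N), Rational(1, 2)))
Add(Add(Add(Mul(t, Function('k')(-3)), 21), Mul(Mul(-9, -3), -1)), 18) = Add(Add(Add(Mul(4, Pow(Add(5, -3), Rational(1, 2))), 21), Mul(Mul(-9, -3), -1)), 18) = Add(Add(Add(Mul(4, Pow(2, Rational(1, 2))), 21), Mul(27, -1)), 18) = Add(Add(Add(21, Mul(4, Pow(2, Rational(1, 2)))), -27), 18) = Add(Add(-6, Mul(4, Pow(2, Rational(1, 2)))), 18) = Add(12, Mul(4, Pow(2, Rational(1, 2))))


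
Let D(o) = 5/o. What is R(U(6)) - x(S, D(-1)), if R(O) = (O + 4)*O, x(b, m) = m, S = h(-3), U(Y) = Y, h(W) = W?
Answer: 65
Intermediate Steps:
S = -3
R(O) = O*(4 + O) (R(O) = (4 + O)*O = O*(4 + O))
R(U(6)) - x(S, D(-1)) = 6*(4 + 6) - 5/(-1) = 6*10 - 5*(-1) = 60 - 1*(-5) = 60 + 5 = 65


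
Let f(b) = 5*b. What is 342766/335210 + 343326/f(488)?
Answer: 1159226575/8179124 ≈ 141.73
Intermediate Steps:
342766/335210 + 343326/f(488) = 342766/335210 + 343326/((5*488)) = 342766*(1/335210) + 343326/2440 = 171383/167605 + 343326*(1/2440) = 171383/167605 + 171663/1220 = 1159226575/8179124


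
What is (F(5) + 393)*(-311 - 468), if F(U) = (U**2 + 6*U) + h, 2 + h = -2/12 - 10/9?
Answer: -6235895/18 ≈ -3.4644e+5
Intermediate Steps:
h = -59/18 (h = -2 + (-2/12 - 10/9) = -2 + (-2*1/12 - 10*1/9) = -2 + (-1/6 - 10/9) = -2 - 23/18 = -59/18 ≈ -3.2778)
F(U) = -59/18 + U**2 + 6*U (F(U) = (U**2 + 6*U) - 59/18 = -59/18 + U**2 + 6*U)
(F(5) + 393)*(-311 - 468) = ((-59/18 + 5**2 + 6*5) + 393)*(-311 - 468) = ((-59/18 + 25 + 30) + 393)*(-779) = (931/18 + 393)*(-779) = (8005/18)*(-779) = -6235895/18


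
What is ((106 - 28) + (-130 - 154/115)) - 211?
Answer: -30399/115 ≈ -264.34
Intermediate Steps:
((106 - 28) + (-130 - 154/115)) - 211 = (78 + (-130 - 154/115)) - 211 = (78 - 15104/115) - 211 = -6134/115 - 211 = -30399/115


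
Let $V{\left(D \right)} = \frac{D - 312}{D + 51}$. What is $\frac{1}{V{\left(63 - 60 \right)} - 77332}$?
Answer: $- \frac{18}{1392079} \approx -1.293 \cdot 10^{-5}$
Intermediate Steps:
$V{\left(D \right)} = \frac{-312 + D}{51 + D}$
$\frac{1}{V{\left(63 - 60 \right)} - 77332} = \frac{1}{\frac{-312 + \left(63 - 60\right)}{51 + \left(63 - 60\right)} - 77332} = \frac{1}{\frac{-312 + 3}{51 + 3} - 77332} = \frac{1}{\frac{1}{54} \left(-309\right) - 77332} = \frac{1}{- \frac{103}{18} - 77332} = \frac{1}{- \frac{1392079}{18}} = - \frac{18}{1392079}$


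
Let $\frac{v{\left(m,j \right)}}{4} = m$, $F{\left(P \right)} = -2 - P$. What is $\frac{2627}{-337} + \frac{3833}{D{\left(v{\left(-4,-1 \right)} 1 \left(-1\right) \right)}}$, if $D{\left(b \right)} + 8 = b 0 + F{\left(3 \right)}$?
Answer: $- \frac{1325872}{4381} \approx -302.64$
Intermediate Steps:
$v{\left(m,j \right)} = 4 m$
$D{\left(b \right)} = -13$ ($D{\left(b \right)} = -8 + \left(b 0 - 5\right) = -8 + \left(0 - 5\right) = -8 - 5 = -13$)
$\frac{2627}{-337} + \frac{3833}{D{\left(v{\left(-4,-1 \right)} 1 \left(-1\right) \right)}} = \frac{2627}{-337} + \frac{3833}{-13} = 2627 \left(- \frac{1}{337}\right) + 3833 \left(- \frac{1}{13}\right) = - \frac{2627}{337} - \frac{3833}{13} = - \frac{1325872}{4381}$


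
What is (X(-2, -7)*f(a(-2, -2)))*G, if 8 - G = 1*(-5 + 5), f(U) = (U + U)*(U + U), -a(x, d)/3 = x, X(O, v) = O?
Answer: -2304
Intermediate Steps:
a(x, d) = -3*x
f(U) = 4*U**2 (f(U) = (2*U)*(2*U) = 4*U**2)
G = 8 (G = 8 - (-5 + 5) = 8 - 0 = 8 - 1*0 = 8 + 0 = 8)
(X(-2, -7)*f(a(-2, -2)))*G = -8*(-3*(-2))**2*8 = -8*6**2*8 = -8*36*8 = -2*144*8 = -288*8 = -2304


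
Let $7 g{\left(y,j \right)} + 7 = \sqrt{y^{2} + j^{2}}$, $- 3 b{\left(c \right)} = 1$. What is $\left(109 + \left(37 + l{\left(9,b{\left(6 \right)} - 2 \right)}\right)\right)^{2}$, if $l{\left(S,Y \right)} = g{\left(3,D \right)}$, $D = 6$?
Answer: $\frac{1030270}{49} + \frac{870 \sqrt{5}}{7} \approx 21304.0$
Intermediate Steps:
$b{\left(c \right)} = - \frac{1}{3}$ ($b{\left(c \right)} = \left(- \frac{1}{3}\right) 1 = - \frac{1}{3}$)
$g{\left(y,j \right)} = -1 + \frac{\sqrt{j^{2} + y^{2}}}{7}$ ($g{\left(y,j \right)} = -1 + \frac{\sqrt{y^{2} + j^{2}}}{7} = -1 + \frac{\sqrt{j^{2} + y^{2}}}{7}$)
$l{\left(S,Y \right)} = -1 + \frac{3 \sqrt{5}}{7}$ ($l{\left(S,Y \right)} = -1 + \frac{\sqrt{6^{2} + 3^{2}}}{7} = -1 + \frac{\sqrt{36 + 9}}{7} = -1 + \frac{\sqrt{45}}{7} = -1 + \frac{3 \sqrt{5}}{7}$)
$\left(109 + \left(37 + l{\left(9,b{\left(6 \right)} - 2 \right)}\right)\right)^{2} = \left(109 + \left(37 - \left(1 - \frac{3 \sqrt{5}}{7}\right)\right)\right)^{2} = \left(109 + \left(36 + \frac{3 \sqrt{5}}{7}\right)\right)^{2} = \left(145 + \frac{3 \sqrt{5}}{7}\right)^{2}$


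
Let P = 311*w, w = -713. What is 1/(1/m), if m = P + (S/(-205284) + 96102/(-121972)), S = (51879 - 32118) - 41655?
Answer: -115671205647743/521643751 ≈ -2.2174e+5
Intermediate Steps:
S = -21894 (S = 19761 - 41655 = -21894)
P = -221743 (P = 311*(-713) = -221743)
m = -115671205647743/521643751 (m = -221743 + (-21894/(-205284) + 96102/(-121972)) = -221743 + (-21894*(-1/205284) + 96102*(-1/121972)) = -221743 + (3649/34214 - 48051/60986) = -221743 - 355369750/521643751 = -115671205647743/521643751 ≈ -2.2174e+5)
1/(1/m) = 1/(1/(-115671205647743/521643751)) = 1/(-521643751/115671205647743) = -115671205647743/521643751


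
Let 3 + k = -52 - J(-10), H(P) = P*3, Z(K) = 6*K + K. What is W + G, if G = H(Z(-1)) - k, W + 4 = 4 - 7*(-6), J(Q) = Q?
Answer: 66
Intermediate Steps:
Z(K) = 7*K
H(P) = 3*P
k = -45 (k = -3 + (-52 - 1*(-10)) = -3 + (-52 + 10) = -3 - 42 = -45)
W = 42 (W = -4 + (4 - 7*(-6)) = -4 + (4 + 42) = -4 + 46 = 42)
G = 24 (G = 3*(7*(-1)) - 1*(-45) = 3*(-7) + 45 = -21 + 45 = 24)
W + G = 42 + 24 = 66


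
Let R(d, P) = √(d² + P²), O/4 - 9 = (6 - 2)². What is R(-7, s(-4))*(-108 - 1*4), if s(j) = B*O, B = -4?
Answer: -112*√160049 ≈ -44807.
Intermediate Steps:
O = 100 (O = 36 + 4*(6 - 2)² = 36 + 4*4² = 36 + 4*16 = 36 + 64 = 100)
s(j) = -400 (s(j) = -4*100 = -400)
R(d, P) = √(P² + d²)
R(-7, s(-4))*(-108 - 1*4) = √((-400)² + (-7)²)*(-108 - 1*4) = √(160000 + 49)*(-108 - 4) = √160049*(-112) = -112*√160049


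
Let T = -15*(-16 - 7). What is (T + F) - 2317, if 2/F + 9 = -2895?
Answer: -2863345/1452 ≈ -1972.0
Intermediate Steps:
F = -1/1452 (F = 2/(-9 - 2895) = 2/(-2904) = 2*(-1/2904) = -1/1452 ≈ -0.00068871)
T = 345 (T = -15*(-23) = 345)
(T + F) - 2317 = (345 - 1/1452) - 2317 = 500939/1452 - 2317 = -2863345/1452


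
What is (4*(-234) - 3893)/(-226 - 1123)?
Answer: 4829/1349 ≈ 3.5797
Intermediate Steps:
(4*(-234) - 3893)/(-226 - 1123) = (-936 - 3893)/(-1349) = -4829*(-1/1349) = 4829/1349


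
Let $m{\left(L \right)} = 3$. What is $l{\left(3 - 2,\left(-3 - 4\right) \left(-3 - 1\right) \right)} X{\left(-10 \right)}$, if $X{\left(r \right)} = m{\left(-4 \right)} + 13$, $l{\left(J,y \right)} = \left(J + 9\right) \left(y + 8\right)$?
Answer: $5760$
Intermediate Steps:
$l{\left(J,y \right)} = \left(8 + y\right) \left(9 + J\right)$ ($l{\left(J,y \right)} = \left(9 + J\right) \left(8 + y\right) = \left(8 + y\right) \left(9 + J\right)$)
$X{\left(r \right)} = 16$ ($X{\left(r \right)} = 3 + 13 = 16$)
$l{\left(3 - 2,\left(-3 - 4\right) \left(-3 - 1\right) \right)} X{\left(-10 \right)} = \left(72 + 8 \left(3 - 2\right) + 9 \left(-3 - 4\right) \left(-3 - 1\right) + \left(3 - 2\right) \left(-3 - 4\right) \left(-3 - 1\right)\right) 16 = \left(72 + 8 \cdot 1 + 9 \left(\left(-7\right) \left(-4\right)\right) + 1 \left(\left(-7\right) \left(-4\right)\right)\right) 16 = \left(72 + 8 + 9 \cdot 28 + 1 \cdot 28\right) 16 = \left(72 + 8 + 252 + 28\right) 16 = 360 \cdot 16 = 5760$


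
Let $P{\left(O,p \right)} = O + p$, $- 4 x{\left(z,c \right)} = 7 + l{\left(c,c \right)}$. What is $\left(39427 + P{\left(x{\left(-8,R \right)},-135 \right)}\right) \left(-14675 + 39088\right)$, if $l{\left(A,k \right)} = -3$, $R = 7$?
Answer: $959211183$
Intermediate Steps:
$x{\left(z,c \right)} = -1$ ($x{\left(z,c \right)} = - \frac{7 - 3}{4} = \left(- \frac{1}{4}\right) 4 = -1$)
$\left(39427 + P{\left(x{\left(-8,R \right)},-135 \right)}\right) \left(-14675 + 39088\right) = \left(39427 - 136\right) \left(-14675 + 39088\right) = \left(39427 - 136\right) 24413 = 39291 \cdot 24413 = 959211183$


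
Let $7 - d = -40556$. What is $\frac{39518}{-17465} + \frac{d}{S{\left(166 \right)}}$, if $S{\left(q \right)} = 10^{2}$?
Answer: $\frac{140896199}{349300} \approx 403.37$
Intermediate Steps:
$d = 40563$ ($d = 7 - -40556 = 7 + 40556 = 40563$)
$S{\left(q \right)} = 100$
$\frac{39518}{-17465} + \frac{d}{S{\left(166 \right)}} = \frac{39518}{-17465} + \frac{40563}{100} = 39518 \left(- \frac{1}{17465}\right) + 40563 \cdot \frac{1}{100} = - \frac{39518}{17465} + \frac{40563}{100} = \frac{140896199}{349300}$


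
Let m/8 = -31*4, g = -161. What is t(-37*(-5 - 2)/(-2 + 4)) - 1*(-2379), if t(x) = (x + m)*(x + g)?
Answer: 118191/4 ≈ 29548.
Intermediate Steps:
m = -992 (m = 8*(-31*4) = 8*(-124) = -992)
t(x) = (-992 + x)*(-161 + x) (t(x) = (x - 992)*(x - 161) = (-992 + x)*(-161 + x))
t(-37*(-5 - 2)/(-2 + 4)) - 1*(-2379) = (159712 + (-37*(-5 - 2)/(-2 + 4))² - (-42661)*(-5 - 2)/(-2 + 4)) - 1*(-2379) = (159712 + (-(-259)/2)² - (-42661)*(-7/2)) + 2379 = (159712 + (-(-259)/2)² - (-42661)*(-7*½)) + 2379 = (159712 + (-37*(-7/2))² - (-42661)*(-7)/2) + 2379 = (159712 + (259/2)² - 1153*259/2) + 2379 = (159712 + 67081/4 - 298627/2) + 2379 = 108675/4 + 2379 = 118191/4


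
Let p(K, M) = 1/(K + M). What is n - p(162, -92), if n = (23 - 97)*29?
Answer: -150221/70 ≈ -2146.0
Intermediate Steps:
n = -2146 (n = -74*29 = -2146)
n - p(162, -92) = -2146 - 1/(162 - 92) = -2146 - 1/70 = -150221/70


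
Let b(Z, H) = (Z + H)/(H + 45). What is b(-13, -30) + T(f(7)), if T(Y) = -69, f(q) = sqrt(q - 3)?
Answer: -1078/15 ≈ -71.867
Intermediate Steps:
f(q) = sqrt(-3 + q)
b(Z, H) = (H + Z)/(45 + H)
b(-13, -30) + T(f(7)) = (-30 - 13)/(45 - 30) - 69 = -43/15 - 69 = -1078/15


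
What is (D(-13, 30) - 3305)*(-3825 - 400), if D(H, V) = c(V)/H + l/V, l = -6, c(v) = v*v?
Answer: 14256970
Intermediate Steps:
c(v) = v**2
D(H, V) = -6/V + V**2/H (D(H, V) = V**2/H - 6/V = -6/V + V**2/H)
(D(-13, 30) - 3305)*(-3825 - 400) = ((-6/30 + 30**2/(-13)) - 3305)*(-3825 - 400) = ((-6*1/30 - 1/13*900) - 3305)*(-4225) = ((-1/5 - 900/13) - 3305)*(-4225) = (-4513/65 - 3305)*(-4225) = -219338/65*(-4225) = 14256970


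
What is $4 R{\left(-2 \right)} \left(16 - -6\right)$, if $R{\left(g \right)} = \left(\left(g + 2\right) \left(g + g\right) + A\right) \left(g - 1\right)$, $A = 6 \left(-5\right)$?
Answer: $7920$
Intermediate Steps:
$A = -30$
$R{\left(g \right)} = \left(-1 + g\right) \left(-30 + 2 g \left(2 + g\right)\right)$ ($R{\left(g \right)} = \left(\left(g + 2\right) \left(g + g\right) - 30\right) \left(g - 1\right) = \left(\left(2 + g\right) 2 g - 30\right) \left(-1 + g\right) = \left(2 g \left(2 + g\right) - 30\right) \left(-1 + g\right) = \left(-30 + 2 g \left(2 + g\right)\right) \left(-1 + g\right) = \left(-1 + g\right) \left(-30 + 2 g \left(2 + g\right)\right)$)
$4 R{\left(-2 \right)} \left(16 - -6\right) = 4 \left(30 - -68 + 2 \left(-2\right)^{2} + 2 \left(-2\right)^{3}\right) \left(16 - -6\right) = 4 \left(30 + 68 + 2 \cdot 4 + 2 \left(-8\right)\right) \left(16 + 6\right) = 4 \left(30 + 68 + 8 - 16\right) 22 = 4 \cdot 90 \cdot 22 = 360 \cdot 22 = 7920$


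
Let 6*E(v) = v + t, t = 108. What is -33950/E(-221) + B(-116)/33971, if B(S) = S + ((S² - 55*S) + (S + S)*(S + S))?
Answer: 6928203172/3838723 ≈ 1804.8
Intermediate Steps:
E(v) = 18 + v/6 (E(v) = (v + 108)/6 = (108 + v)/6 = 18 + v/6)
B(S) = -54*S + 5*S² (B(S) = S + ((S² - 55*S) + (2*S)*(2*S)) = S + ((S² - 55*S) + 4*S²) = S + (-55*S + 5*S²) = -54*S + 5*S²)
-33950/E(-221) + B(-116)/33971 = -33950/(18 + (⅙)*(-221)) - 116*(-54 + 5*(-116))/33971 = -33950/(18 - 221/6) - 116*(-54 - 580)*(1/33971) = -33950/(-113/6) - 116*(-634)*(1/33971) = -33950*(-6/113) + 73544*(1/33971) = 203700/113 + 73544/33971 = 6928203172/3838723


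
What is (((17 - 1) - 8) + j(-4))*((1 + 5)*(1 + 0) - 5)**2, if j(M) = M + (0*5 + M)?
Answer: 0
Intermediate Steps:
j(M) = 2*M (j(M) = M + (0 + M) = M + M = 2*M)
(((17 - 1) - 8) + j(-4))*((1 + 5)*(1 + 0) - 5)**2 = (((17 - 1) - 8) + 2*(-4))*((1 + 5)*(1 + 0) - 5)**2 = ((16 - 8) - 8)*(6*1 - 5)**2 = (8 - 8)*(6 - 5)**2 = 0*1**2 = 0*1 = 0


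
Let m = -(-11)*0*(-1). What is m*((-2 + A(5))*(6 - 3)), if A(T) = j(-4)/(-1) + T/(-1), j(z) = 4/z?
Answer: 0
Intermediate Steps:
m = 0 (m = -11*0*(-1) = 0*(-1) = 0)
A(T) = 1 - T (A(T) = (4/(-4))/(-1) + T/(-1) = (4*(-¼))*(-1) + T*(-1) = -1*(-1) - T = 1 - T)
m*((-2 + A(5))*(6 - 3)) = 0*((-2 + (1 - 1*5))*(6 - 3)) = 0*((-2 + (1 - 5))*3) = 0*((-2 - 4)*3) = 0*(-6*3) = 0*(-18) = 0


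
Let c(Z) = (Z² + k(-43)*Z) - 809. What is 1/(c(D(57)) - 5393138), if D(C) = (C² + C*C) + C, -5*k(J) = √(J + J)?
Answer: 18787039/705905742680045 + 1311*I*√86/1411811485360090 ≈ 2.6614e-8 + 8.6114e-12*I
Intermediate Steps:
k(J) = -√2*√J/5 (k(J) = -√(J + J)/5 = -√2*√J/5)
D(C) = C + 2*C² (D(C) = (C² + C²) + C = 2*C² + C = C + 2*C²)
c(Z) = -809 + Z² - I*Z*√86/5 (c(Z) = (Z² + (-√2*√(-43)/5)*Z) - 809 = (Z² + (-√2*I*√43/5)*Z) - 809 = (Z² + (-I*√86/5)*Z) - 809 = (Z² - I*Z*√86/5) - 809 = -809 + Z² - I*Z*√86/5)
1/(c(D(57)) - 5393138) = 1/((-809 + (57*(1 + 2*57))² - I*57*(1 + 2*57)*√86/5) - 5393138) = 1/((-809 + (57*(1 + 114))² - I*57*(1 + 114)*√86/5) - 5393138) = 1/((-809 + (57*115)² - I*57*115*√86/5) - 5393138) = 1/((-809 + 6555² - ⅕*I*6555*√86) - 5393138) = 1/((-809 + 42968025 - 1311*I*√86) - 5393138) = 1/((42967216 - 1311*I*√86) - 5393138) = 1/(37574078 - 1311*I*√86)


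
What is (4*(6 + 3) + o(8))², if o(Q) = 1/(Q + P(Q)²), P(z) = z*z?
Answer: 21828585025/16842816 ≈ 1296.0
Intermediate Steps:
P(z) = z²
o(Q) = 1/(Q + Q⁴) (o(Q) = 1/(Q + (Q²)²) = 1/(Q + Q⁴))
(4*(6 + 3) + o(8))² = (4*(6 + 3) + 1/(8 + 8⁴))² = (4*9 + 1/(8 + 4096))² = (36 + 1/4104)² = (147745/4104)² = 21828585025/16842816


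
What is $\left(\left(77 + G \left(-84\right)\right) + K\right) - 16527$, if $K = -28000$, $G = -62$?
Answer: $-39242$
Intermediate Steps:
$\left(\left(77 + G \left(-84\right)\right) + K\right) - 16527 = \left(\left(77 - -5208\right) - 28000\right) - 16527 = \left(\left(77 + 5208\right) - 28000\right) - 16527 = \left(5285 - 28000\right) - 16527 = -22715 - 16527 = -39242$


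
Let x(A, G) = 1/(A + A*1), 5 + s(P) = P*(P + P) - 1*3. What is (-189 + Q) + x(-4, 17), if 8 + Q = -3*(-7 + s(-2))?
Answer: -1409/8 ≈ -176.13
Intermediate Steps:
s(P) = -8 + 2*P² (s(P) = -5 + (P*(P + P) - 1*3) = -5 + (P*(2*P) - 3) = -5 + (2*P² - 3) = -5 + (-3 + 2*P²) = -8 + 2*P²)
Q = 13 (Q = -8 - 3*(-7 + (-8 + 2*(-2)²)) = -8 - 3*(-7 + (-8 + 2*4)) = -8 - 3*(-7 + (-8 + 8)) = -8 - 3*(-7 + 0) = -8 - 3*(-7) = -8 + 21 = 13)
x(A, G) = 1/(2*A) (x(A, G) = 1/(A + A) = 1/(2*A))
(-189 + Q) + x(-4, 17) = (-189 + 13) + (½)/(-4) = -176 + (½)*(-¼) = -176 - ⅛ = -1409/8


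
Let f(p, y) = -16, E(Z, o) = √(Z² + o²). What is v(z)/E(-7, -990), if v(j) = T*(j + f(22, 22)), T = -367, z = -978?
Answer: 364798*√980149/980149 ≈ 368.47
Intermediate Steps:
v(j) = 5872 - 367*j (v(j) = -367*(j - 16) = -367*(-16 + j) = 5872 - 367*j)
v(z)/E(-7, -990) = (5872 - 367*(-978))/(√((-7)² + (-990)²)) = (5872 + 358926)/(√(49 + 980100)) = 364798/(√980149) = 364798*(√980149/980149) = 364798*√980149/980149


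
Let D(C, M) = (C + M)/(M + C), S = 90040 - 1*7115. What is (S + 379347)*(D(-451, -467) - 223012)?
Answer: -103091740992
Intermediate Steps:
S = 82925 (S = 90040 - 7115 = 82925)
D(C, M) = 1 (D(C, M) = (C + M)/(C + M) = 1)
(S + 379347)*(D(-451, -467) - 223012) = (82925 + 379347)*(1 - 223012) = 462272*(-223011) = -103091740992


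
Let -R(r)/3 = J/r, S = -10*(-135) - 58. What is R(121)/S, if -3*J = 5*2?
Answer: 5/78166 ≈ 6.3966e-5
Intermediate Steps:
S = 1292 (S = 1350 - 58 = 1292)
J = -10/3 (J = -5*2/3 = -⅓*10 = -10/3 ≈ -3.3333)
R(r) = 10/r (R(r) = -(-10)/r = 10/r)
R(121)/S = (10/121)/1292 = (10*(1/121))*(1/1292) = (10/121)*(1/1292) = 5/78166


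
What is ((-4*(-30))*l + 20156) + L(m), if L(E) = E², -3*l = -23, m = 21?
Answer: 21517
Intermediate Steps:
l = 23/3 (l = -⅓*(-23) = 23/3 ≈ 7.6667)
((-4*(-30))*l + 20156) + L(m) = (-4*(-30)*(23/3) + 20156) + 21² = (120*(23/3) + 20156) + 441 = (920 + 20156) + 441 = 21076 + 441 = 21517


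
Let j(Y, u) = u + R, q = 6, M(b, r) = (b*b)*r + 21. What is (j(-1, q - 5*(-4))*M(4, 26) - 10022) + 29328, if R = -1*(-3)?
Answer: 31979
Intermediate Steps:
M(b, r) = 21 + r*b**2 (M(b, r) = b**2*r + 21 = r*b**2 + 21 = 21 + r*b**2)
R = 3
j(Y, u) = 3 + u (j(Y, u) = u + 3 = 3 + u)
(j(-1, q - 5*(-4))*M(4, 26) - 10022) + 29328 = ((3 + (6 - 5*(-4)))*(21 + 26*4**2) - 10022) + 29328 = ((3 + (6 + 20))*(21 + 26*16) - 10022) + 29328 = ((3 + 26)*(21 + 416) - 10022) + 29328 = (29*437 - 10022) + 29328 = (12673 - 10022) + 29328 = 2651 + 29328 = 31979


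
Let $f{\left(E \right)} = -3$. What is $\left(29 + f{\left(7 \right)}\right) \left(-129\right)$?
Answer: $-3354$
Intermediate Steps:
$\left(29 + f{\left(7 \right)}\right) \left(-129\right) = \left(29 - 3\right) \left(-129\right) = 26 \left(-129\right) = -3354$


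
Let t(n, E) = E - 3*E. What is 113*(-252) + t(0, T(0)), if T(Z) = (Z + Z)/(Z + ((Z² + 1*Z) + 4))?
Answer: -28476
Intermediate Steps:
T(Z) = 2*Z/(4 + Z² + 2*Z) (T(Z) = (2*Z)/(Z + ((Z² + Z) + 4)) = (2*Z)/(Z + ((Z + Z²) + 4)) = (2*Z)/(Z + (4 + Z + Z²)) = (2*Z)/(4 + Z² + 2*Z) = 2*Z/(4 + Z² + 2*Z))
t(n, E) = -2*E
113*(-252) + t(0, T(0)) = 113*(-252) - 4*0/(4 + 0² + 2*0) = -28476 - 4*0/(4 + 0 + 0) = -28476 - 4*0/4 = -28476 - 2*0 = -28476 + 0 = -28476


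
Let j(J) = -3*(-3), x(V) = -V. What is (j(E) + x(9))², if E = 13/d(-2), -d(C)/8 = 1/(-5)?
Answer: 0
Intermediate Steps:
d(C) = 8/5 (d(C) = -8/(-5) = -8*(-⅕) = 8/5)
E = 65/8 (E = 13/(8/5) = 13*(5/8) = 65/8 ≈ 8.1250)
j(J) = 9
(j(E) + x(9))² = (9 - 1*9)² = (9 - 9)² = 0² = 0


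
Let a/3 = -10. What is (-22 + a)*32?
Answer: -1664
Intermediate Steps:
a = -30 (a = 3*(-10) = -30)
(-22 + a)*32 = (-22 - 30)*32 = -52*32 = -1664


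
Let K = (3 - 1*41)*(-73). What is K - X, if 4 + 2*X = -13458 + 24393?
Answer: -5383/2 ≈ -2691.5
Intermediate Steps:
X = 10931/2 (X = -2 + (-13458 + 24393)/2 = -2 + (½)*10935 = -2 + 10935/2 = 10931/2 ≈ 5465.5)
K = 2774 (K = (3 - 41)*(-73) = -38*(-73) = 2774)
K - X = 2774 - 1*10931/2 = 2774 - 10931/2 = -5383/2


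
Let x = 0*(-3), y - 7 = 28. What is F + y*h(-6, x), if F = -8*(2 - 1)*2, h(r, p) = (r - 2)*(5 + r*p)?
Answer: -1416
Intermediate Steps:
y = 35 (y = 7 + 28 = 35)
x = 0
h(r, p) = (-2 + r)*(5 + p*r)
F = -16 (F = -8*2 = -16)
F + y*h(-6, x) = -16 + 35*(-10 + 5*(-6) + 0*(-6)² - 2*0*(-6)) = -16 + 35*(-10 - 30 + 0*36 + 0) = -16 + 35*(-10 - 30 + 0 + 0) = -16 + 35*(-40) = -16 - 1400 = -1416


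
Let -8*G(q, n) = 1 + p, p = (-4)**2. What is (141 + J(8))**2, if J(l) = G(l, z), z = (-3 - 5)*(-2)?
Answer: 1234321/64 ≈ 19286.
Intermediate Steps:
p = 16
z = 16 (z = -8*(-2) = 16)
G(q, n) = -17/8 (G(q, n) = -(1 + 16)/8 = -1/8*17 = -17/8)
J(l) = -17/8
(141 + J(8))**2 = (141 - 17/8)**2 = (1111/8)**2 = 1234321/64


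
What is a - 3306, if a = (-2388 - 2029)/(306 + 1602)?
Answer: -6312265/1908 ≈ -3308.3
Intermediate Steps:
a = -4417/1908 ≈ -2.3150
a - 3306 = -4417/1908 - 3306 = -6312265/1908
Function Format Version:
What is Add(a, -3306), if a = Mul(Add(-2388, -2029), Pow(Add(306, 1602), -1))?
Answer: Rational(-6312265, 1908) ≈ -3308.3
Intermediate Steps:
a = Rational(-4417, 1908) (a = Mul(-4417, Pow(1908, -1)) = Mul(-4417, Rational(1, 1908)) = Rational(-4417, 1908) ≈ -2.3150)
Add(a, -3306) = Add(Rational(-4417, 1908), -3306) = Rational(-6312265, 1908)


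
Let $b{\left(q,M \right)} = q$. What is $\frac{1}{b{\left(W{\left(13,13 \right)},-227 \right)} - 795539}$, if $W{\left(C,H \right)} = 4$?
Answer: $- \frac{1}{795535} \approx -1.257 \cdot 10^{-6}$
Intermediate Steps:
$\frac{1}{b{\left(W{\left(13,13 \right)},-227 \right)} - 795539} = \frac{1}{4 - 795539} = \frac{1}{-795535} = - \frac{1}{795535}$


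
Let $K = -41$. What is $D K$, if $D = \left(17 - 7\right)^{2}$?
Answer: $-4100$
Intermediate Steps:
$D = 100$ ($D = 10^{2} = 100$)
$D K = 100 \left(-41\right) = -4100$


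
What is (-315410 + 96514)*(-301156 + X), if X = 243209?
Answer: 12684366512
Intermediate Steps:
(-315410 + 96514)*(-301156 + X) = (-315410 + 96514)*(-301156 + 243209) = -218896*(-57947) = 12684366512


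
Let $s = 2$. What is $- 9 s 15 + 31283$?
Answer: $31013$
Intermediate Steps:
$- 9 s 15 + 31283 = \left(-9\right) 2 \cdot 15 + 31283 = \left(-18\right) 15 + 31283 = -270 + 31283 = 31013$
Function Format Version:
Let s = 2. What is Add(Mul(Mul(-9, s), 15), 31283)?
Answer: 31013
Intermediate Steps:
Add(Mul(Mul(-9, s), 15), 31283) = Add(Mul(Mul(-9, 2), 15), 31283) = Add(Mul(-18, 15), 31283) = Add(-270, 31283) = 31013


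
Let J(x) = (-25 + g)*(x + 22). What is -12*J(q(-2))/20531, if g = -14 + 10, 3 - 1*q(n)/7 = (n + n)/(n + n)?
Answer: 12528/20531 ≈ 0.61020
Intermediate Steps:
q(n) = 14 (q(n) = 21 - 7*(n + n)/(n + n) = 21 - 7*2*n/(2*n) = 21 - 7*2*n*1/(2*n) = 21 - 7*1 = 21 - 7 = 14)
g = -4
J(x) = -638 - 29*x (J(x) = (-25 - 4)*(x + 22) = -29*(22 + x) = -638 - 29*x)
-12*J(q(-2))/20531 = -12*(-638 - 29*14)/20531 = -12*(-638 - 406)*(1/20531) = -12*(-1044)*(1/20531) = 12528*(1/20531) = 12528/20531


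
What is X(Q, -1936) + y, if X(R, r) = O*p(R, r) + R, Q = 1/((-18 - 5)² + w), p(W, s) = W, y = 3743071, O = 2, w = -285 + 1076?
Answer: 1646951241/440 ≈ 3.7431e+6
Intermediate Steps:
w = 791
Q = 1/1320 (Q = 1/((-18 - 5)² + 791) = 1/((-23)² + 791) = 1/(529 + 791) = 1/1320 ≈ 0.00075758)
X(R, r) = 3*R (X(R, r) = 2*R + R = 3*R)
X(Q, -1936) + y = 3*(1/1320) + 3743071 = 1/440 + 3743071 = 1646951241/440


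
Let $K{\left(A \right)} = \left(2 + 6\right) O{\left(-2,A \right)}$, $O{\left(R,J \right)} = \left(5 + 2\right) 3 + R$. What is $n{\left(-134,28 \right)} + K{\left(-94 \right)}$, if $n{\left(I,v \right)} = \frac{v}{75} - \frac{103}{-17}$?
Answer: $\frac{202001}{1275} \approx 158.43$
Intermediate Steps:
$O{\left(R,J \right)} = 21 + R$ ($O{\left(R,J \right)} = 7 \cdot 3 + R = 21 + R$)
$K{\left(A \right)} = 152$ ($K{\left(A \right)} = \left(2 + 6\right) \left(21 - 2\right) = 8 \cdot 19 = 152$)
$n{\left(I,v \right)} = \frac{103}{17} + \frac{v}{75}$ ($n{\left(I,v \right)} = v \frac{1}{75} - - \frac{103}{17} = \frac{v}{75} + \frac{103}{17} = \frac{103}{17} + \frac{v}{75}$)
$n{\left(-134,28 \right)} + K{\left(-94 \right)} = \left(\frac{103}{17} + \frac{1}{75} \cdot 28\right) + 152 = \left(\frac{103}{17} + \frac{28}{75}\right) + 152 = \frac{8201}{1275} + 152 = \frac{202001}{1275}$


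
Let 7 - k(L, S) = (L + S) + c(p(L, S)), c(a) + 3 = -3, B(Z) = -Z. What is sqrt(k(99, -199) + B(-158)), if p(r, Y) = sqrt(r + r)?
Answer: sqrt(271) ≈ 16.462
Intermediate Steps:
p(r, Y) = sqrt(2)*sqrt(r) (p(r, Y) = sqrt(2*r) = sqrt(2)*sqrt(r))
c(a) = -6 (c(a) = -3 - 3 = -6)
k(L, S) = 13 - L - S (k(L, S) = 7 - ((L + S) - 6) = 7 - (-6 + L + S) = 7 + (6 - L - S) = 13 - L - S)
sqrt(k(99, -199) + B(-158)) = sqrt((13 - 1*99 - 1*(-199)) - 1*(-158)) = sqrt((13 - 99 + 199) + 158) = sqrt(113 + 158) = sqrt(271)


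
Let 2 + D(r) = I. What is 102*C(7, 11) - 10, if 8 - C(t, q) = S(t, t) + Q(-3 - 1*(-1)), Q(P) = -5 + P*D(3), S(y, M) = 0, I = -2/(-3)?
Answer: 1044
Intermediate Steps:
I = ⅔ (I = -2*(-⅓) = ⅔ ≈ 0.66667)
D(r) = -4/3 (D(r) = -2 + ⅔ = -4/3)
Q(P) = -5 - 4*P/3 (Q(P) = -5 + P*(-4/3) = -5 - 4*P/3)
C(t, q) = 31/3 (C(t, q) = 8 - (0 + (-5 - 4*(-3 - 1*(-1))/3)) = 8 - (0 + (-5 - 4*(-3 + 1)/3)) = 8 - (0 + (-5 - 4/3*(-2))) = 8 - (0 + (-5 + 8/3)) = 8 - (0 - 7/3) = 8 - 1*(-7/3) = 8 + 7/3 = 31/3)
102*C(7, 11) - 10 = 102*(31/3) - 10 = 1054 - 10 = 1044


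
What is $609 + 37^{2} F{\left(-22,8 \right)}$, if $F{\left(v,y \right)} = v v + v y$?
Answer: $422261$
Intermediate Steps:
$F{\left(v,y \right)} = v^{2} + v y$
$609 + 37^{2} F{\left(-22,8 \right)} = 609 + 37^{2} \left(- 22 \left(-22 + 8\right)\right) = 609 + 1369 \left(\left(-22\right) \left(-14\right)\right) = 609 + 1369 \cdot 308 = 609 + 421652 = 422261$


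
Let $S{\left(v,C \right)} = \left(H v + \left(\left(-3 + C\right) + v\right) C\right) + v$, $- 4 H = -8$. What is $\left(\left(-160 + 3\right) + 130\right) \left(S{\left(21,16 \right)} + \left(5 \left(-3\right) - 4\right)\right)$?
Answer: $-15876$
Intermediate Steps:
$H = 2$ ($H = \left(- \frac{1}{4}\right) \left(-8\right) = 2$)
$S{\left(v,C \right)} = 3 v + C \left(-3 + C + v\right)$ ($S{\left(v,C \right)} = \left(2 v + \left(\left(-3 + C\right) + v\right) C\right) + v = \left(2 v + \left(-3 + C + v\right) C\right) + v = \left(2 v + C \left(-3 + C + v\right)\right) + v = 3 v + C \left(-3 + C + v\right)$)
$\left(\left(-160 + 3\right) + 130\right) \left(S{\left(21,16 \right)} + \left(5 \left(-3\right) - 4\right)\right) = \left(\left(-160 + 3\right) + 130\right) \left(\left(16^{2} - 48 + 3 \cdot 21 + 16 \cdot 21\right) + \left(5 \left(-3\right) - 4\right)\right) = \left(-157 + 130\right) \left(\left(256 - 48 + 63 + 336\right) - 19\right) = - 27 \left(607 - 19\right) = \left(-27\right) 588 = -15876$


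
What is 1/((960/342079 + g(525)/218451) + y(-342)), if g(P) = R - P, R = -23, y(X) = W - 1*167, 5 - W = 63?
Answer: -74727499629/16813665162857 ≈ -0.0044445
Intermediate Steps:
W = -58 (W = 5 - 1*63 = 5 - 63 = -58)
y(X) = -225 (y(X) = -58 - 1*167 = -58 - 167 = -225)
g(P) = -23 - P
1/((960/342079 + g(525)/218451) + y(-342)) = 1/((960/342079 + (-23 - 1*525)/218451) - 225) = 1/((960*(1/342079) + (-23 - 525)*(1/218451)) - 225) = 1/((960/342079 - 548*1/218451) - 225) = 1/((960/342079 - 548/218451) - 225) = 1/(22253668/74727499629 - 225) = 1/(-16813665162857/74727499629) = -74727499629/16813665162857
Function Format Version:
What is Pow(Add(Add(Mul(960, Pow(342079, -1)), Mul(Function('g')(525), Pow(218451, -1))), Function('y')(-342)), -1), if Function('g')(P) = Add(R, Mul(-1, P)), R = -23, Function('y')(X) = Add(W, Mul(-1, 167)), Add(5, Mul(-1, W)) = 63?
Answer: Rational(-74727499629, 16813665162857) ≈ -0.0044445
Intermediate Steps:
W = -58 (W = Add(5, Mul(-1, 63)) = Add(5, -63) = -58)
Function('y')(X) = -225 (Function('y')(X) = Add(-58, Mul(-1, 167)) = Add(-58, -167) = -225)
Function('g')(P) = Add(-23, Mul(-1, P))
Pow(Add(Add(Mul(960, Pow(342079, -1)), Mul(Function('g')(525), Pow(218451, -1))), Function('y')(-342)), -1) = Pow(Add(Add(Mul(960, Pow(342079, -1)), Mul(Add(-23, Mul(-1, 525)), Pow(218451, -1))), -225), -1) = Pow(Add(Add(Mul(960, Rational(1, 342079)), Mul(Add(-23, -525), Rational(1, 218451))), -225), -1) = Pow(Add(Add(Rational(960, 342079), Mul(-548, Rational(1, 218451))), -225), -1) = Pow(Add(Add(Rational(960, 342079), Rational(-548, 218451)), -225), -1) = Pow(Add(Rational(22253668, 74727499629), -225), -1) = Pow(Rational(-16813665162857, 74727499629), -1) = Rational(-74727499629, 16813665162857)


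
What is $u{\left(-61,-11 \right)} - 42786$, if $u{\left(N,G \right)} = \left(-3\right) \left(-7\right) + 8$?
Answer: $-42757$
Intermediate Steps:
$u{\left(N,G \right)} = 29$ ($u{\left(N,G \right)} = 21 + 8 = 29$)
$u{\left(-61,-11 \right)} - 42786 = 29 - 42786 = -42757$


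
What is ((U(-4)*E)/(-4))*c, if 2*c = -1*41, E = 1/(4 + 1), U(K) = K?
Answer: -41/10 ≈ -4.1000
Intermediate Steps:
E = ⅕ (E = 1/5 = ⅕ ≈ 0.20000)
c = -41/2 (c = (-1*41)/2 = (½)*(-41) = -41/2 ≈ -20.500)
((U(-4)*E)/(-4))*c = (-4*⅕/(-4))*(-41/2) = -⅘*(-¼)*(-41/2) = (⅕)*(-41/2) = -41/10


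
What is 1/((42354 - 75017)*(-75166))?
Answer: 1/2455147058 ≈ 4.0731e-10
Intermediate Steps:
1/((42354 - 75017)*(-75166)) = -1/75166/(-32663) = -1/32663*(-1/75166) = 1/2455147058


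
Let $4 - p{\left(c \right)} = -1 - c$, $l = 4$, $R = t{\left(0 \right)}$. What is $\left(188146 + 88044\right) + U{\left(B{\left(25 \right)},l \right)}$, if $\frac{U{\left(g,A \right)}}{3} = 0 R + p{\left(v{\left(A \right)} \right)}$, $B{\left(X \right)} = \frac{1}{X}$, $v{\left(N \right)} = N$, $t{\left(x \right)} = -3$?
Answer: $276217$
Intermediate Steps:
$R = -3$
$p{\left(c \right)} = 5 + c$ ($p{\left(c \right)} = 4 - \left(-1 - c\right) = 4 + \left(1 + c\right) = 5 + c$)
$U{\left(g,A \right)} = 15 + 3 A$ ($U{\left(g,A \right)} = 3 \left(0 \left(-3\right) + \left(5 + A\right)\right) = 3 \left(0 + \left(5 + A\right)\right) = 3 \left(5 + A\right) = 15 + 3 A$)
$\left(188146 + 88044\right) + U{\left(B{\left(25 \right)},l \right)} = \left(188146 + 88044\right) + \left(15 + 3 \cdot 4\right) = 276190 + \left(15 + 12\right) = 276190 + 27 = 276217$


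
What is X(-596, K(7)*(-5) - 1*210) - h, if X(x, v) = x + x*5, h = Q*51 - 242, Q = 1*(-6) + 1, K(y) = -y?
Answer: -3079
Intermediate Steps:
Q = -5 (Q = -6 + 1 = -5)
h = -497 (h = -5*51 - 242 = -255 - 242 = -497)
X(x, v) = 6*x (X(x, v) = x + 5*x = 6*x)
X(-596, K(7)*(-5) - 1*210) - h = 6*(-596) - 1*(-497) = -3576 + 497 = -3079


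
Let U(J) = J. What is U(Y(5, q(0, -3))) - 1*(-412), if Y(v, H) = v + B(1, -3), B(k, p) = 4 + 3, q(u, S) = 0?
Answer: 424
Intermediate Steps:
B(k, p) = 7
Y(v, H) = 7 + v (Y(v, H) = v + 7 = 7 + v)
U(Y(5, q(0, -3))) - 1*(-412) = (7 + 5) - 1*(-412) = 12 + 412 = 424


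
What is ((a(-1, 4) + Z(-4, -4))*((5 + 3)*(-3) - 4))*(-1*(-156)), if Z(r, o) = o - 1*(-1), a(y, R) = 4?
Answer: -4368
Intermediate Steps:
Z(r, o) = 1 + o (Z(r, o) = o + 1 = 1 + o)
((a(-1, 4) + Z(-4, -4))*((5 + 3)*(-3) - 4))*(-1*(-156)) = ((4 + (1 - 4))*((5 + 3)*(-3) - 4))*(-1*(-156)) = ((4 - 3)*(8*(-3) - 4))*156 = (1*(-24 - 4))*156 = (1*(-28))*156 = -28*156 = -4368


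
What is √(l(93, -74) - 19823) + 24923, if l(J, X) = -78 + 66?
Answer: 24923 + I*√19835 ≈ 24923.0 + 140.84*I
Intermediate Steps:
l(J, X) = -12
√(l(93, -74) - 19823) + 24923 = √(-12 - 19823) + 24923 = √(-19835) + 24923 = I*√19835 + 24923 = 24923 + I*√19835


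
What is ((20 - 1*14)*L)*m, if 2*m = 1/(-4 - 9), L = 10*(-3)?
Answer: 90/13 ≈ 6.9231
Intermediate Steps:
L = -30
m = -1/26 (m = 1/(2*(-4 - 9)) = (1/2)/(-13) = (1/2)*(-1/13) = -1/26 ≈ -0.038462)
((20 - 1*14)*L)*m = ((20 - 1*14)*(-30))*(-1/26) = ((20 - 14)*(-30))*(-1/26) = (6*(-30))*(-1/26) = -180*(-1/26) = 90/13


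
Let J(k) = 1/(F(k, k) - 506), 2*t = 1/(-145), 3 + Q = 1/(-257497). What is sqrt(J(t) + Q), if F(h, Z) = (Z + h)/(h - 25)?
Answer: I*sqrt(669866941242718728190105)/472378761494 ≈ 1.7326*I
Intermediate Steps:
Q = -772492/257497 (Q = -3 + 1/(-257497) = -3 - 1/257497 = -772492/257497 ≈ -3.0000)
F(h, Z) = (Z + h)/(-25 + h)
t = -1/290 (t = (1/2)/(-145) = (1/2)*(-1/145) = -1/290 ≈ -0.0034483)
J(k) = 1/(-506 + 2*k/(-25 + k)) (J(k) = 1/((k + k)/(-25 + k) - 506) = 1/((2*k)/(-25 + k) - 506) = 1/(2*k/(-25 + k) - 506) = 1/(-506 + 2*k/(-25 + k)))
sqrt(J(t) + Q) = sqrt((25 - 1*(-1/290))/(2*(-6325 + 252*(-1/290))) - 772492/257497) = sqrt((25 + 1/290)/(2*(-6325 - 126/145)) - 772492/257497) = sqrt((1/2)*(7251/290)/(-917251/145) - 772492/257497) = sqrt((1/2)*(-145/917251)*(7251/290) - 772492/257497) = sqrt(-7251/3669004 - 772492/257497) = sqrt(-2836143348715/944757522988) = I*sqrt(669866941242718728190105)/472378761494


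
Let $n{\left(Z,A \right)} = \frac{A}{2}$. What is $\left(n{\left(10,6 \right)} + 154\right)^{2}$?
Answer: $24649$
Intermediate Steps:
$n{\left(Z,A \right)} = \frac{A}{2}$ ($n{\left(Z,A \right)} = A \frac{1}{2} = \frac{A}{2}$)
$\left(n{\left(10,6 \right)} + 154\right)^{2} = \left(\frac{1}{2} \cdot 6 + 154\right)^{2} = \left(3 + 154\right)^{2} = 157^{2} = 24649$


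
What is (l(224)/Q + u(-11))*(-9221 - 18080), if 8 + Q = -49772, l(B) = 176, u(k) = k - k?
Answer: 1201244/12445 ≈ 96.524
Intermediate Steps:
u(k) = 0
Q = -49780 (Q = -8 - 49772 = -49780)
(l(224)/Q + u(-11))*(-9221 - 18080) = (176/(-49780) + 0)*(-9221 - 18080) = (176*(-1/49780) + 0)*(-27301) = (-44/12445 + 0)*(-27301) = -44/12445*(-27301) = 1201244/12445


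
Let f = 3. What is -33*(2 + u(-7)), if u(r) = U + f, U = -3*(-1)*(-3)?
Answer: 132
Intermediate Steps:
U = -9 (U = 3*(-3) = -9)
u(r) = -6 (u(r) = -9 + 3 = -6)
-33*(2 + u(-7)) = -33*(2 - 6) = -33*(-4) = 132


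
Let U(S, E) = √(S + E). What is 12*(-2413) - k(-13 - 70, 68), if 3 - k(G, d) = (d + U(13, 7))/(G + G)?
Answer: -2403631/83 - √5/83 ≈ -28959.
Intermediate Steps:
U(S, E) = √(E + S)
k(G, d) = 3 - (d + 2*√5)/(2*G) (k(G, d) = 3 - (d + √(7 + 13))/(G + G) = 3 - (d + √20)/(2*G) = 3 - (d + 2*√5)*1/(2*G) = 3 - (d + 2*√5)/(2*G))
12*(-2413) - k(-13 - 70, 68) = 12*(-2413) - (-√5 + 3*(-13 - 70) - ½*68)/(-13 - 70) = -28956 - (-√5 + 3*(-83) - 34)/(-83) = -28956 - (-1)*(-√5 - 249 - 34)/83 = -28956 - (-1)*(-283 - √5)/83 = -28956 - (283/83 + √5/83) = -28956 + (-283/83 - √5/83) = -2403631/83 - √5/83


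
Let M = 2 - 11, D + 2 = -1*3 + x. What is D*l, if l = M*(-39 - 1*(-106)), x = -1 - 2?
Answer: 4824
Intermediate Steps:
x = -3
D = -8 (D = -2 + (-1*3 - 3) = -2 + (-3 - 3) = -2 - 6 = -8)
M = -9
l = -603 (l = -9*(-39 - 1*(-106)) = -9*(-39 + 106) = -9*67 = -603)
D*l = -8*(-603) = 4824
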